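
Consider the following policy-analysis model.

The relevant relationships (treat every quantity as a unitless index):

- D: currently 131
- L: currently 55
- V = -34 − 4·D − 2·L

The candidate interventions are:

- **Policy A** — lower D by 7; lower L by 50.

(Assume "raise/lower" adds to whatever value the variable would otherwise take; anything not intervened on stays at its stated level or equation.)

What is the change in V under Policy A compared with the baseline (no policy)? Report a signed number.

128

Baseline:
  D = 131
  L = 55
  V = -34 − 4·131 − 2·55 = -668
Policy A (D − 7, L − 50):
  D = 131 − 7 = 124
  L = 55 − 50 = 5
  V = -34 − 4·124 − 2·5 = -540
Change in V: -540 − (-668) = 128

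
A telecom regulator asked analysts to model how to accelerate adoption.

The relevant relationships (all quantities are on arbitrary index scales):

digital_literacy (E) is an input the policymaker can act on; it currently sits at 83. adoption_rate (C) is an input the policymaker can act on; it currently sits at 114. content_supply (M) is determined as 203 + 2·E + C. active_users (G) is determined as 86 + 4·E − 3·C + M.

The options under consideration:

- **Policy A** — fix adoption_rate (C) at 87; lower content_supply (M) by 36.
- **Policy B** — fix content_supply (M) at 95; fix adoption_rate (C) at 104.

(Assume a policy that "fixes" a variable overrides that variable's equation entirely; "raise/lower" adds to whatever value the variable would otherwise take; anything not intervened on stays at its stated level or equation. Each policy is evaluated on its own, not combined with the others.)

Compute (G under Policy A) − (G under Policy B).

376

Policy A (C := 87, M − 36):
  E = 83
  C = 87
  M = 203 + 2·83 + 87 (−36 from intervention) = 420
  G = 86 + 4·83 − 3·87 + 420 = 577
Policy B (M := 95, C := 104):
  E = 83
  C = 104
  M = 95
  G = 86 + 4·83 − 3·104 + 95 = 201
G: 577 − 201 = 376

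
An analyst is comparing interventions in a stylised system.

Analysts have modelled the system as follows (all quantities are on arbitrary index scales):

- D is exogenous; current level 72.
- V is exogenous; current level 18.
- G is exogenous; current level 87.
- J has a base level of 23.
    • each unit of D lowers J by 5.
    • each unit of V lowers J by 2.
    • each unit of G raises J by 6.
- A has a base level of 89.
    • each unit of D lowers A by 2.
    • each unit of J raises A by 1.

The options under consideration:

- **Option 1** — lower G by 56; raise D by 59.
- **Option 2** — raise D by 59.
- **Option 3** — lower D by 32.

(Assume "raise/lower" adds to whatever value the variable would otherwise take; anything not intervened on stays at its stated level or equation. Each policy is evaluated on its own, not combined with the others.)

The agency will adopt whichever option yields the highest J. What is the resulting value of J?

309

Option 1 (G − 56, D + 59):
  D = 72 + 59 = 131
  V = 18
  G = 87 − 56 = 31
  J = 23 − 5·131 − 2·18 + 6·31 = -482
Option 2 (D + 59):
  D = 72 + 59 = 131
  V = 18
  G = 87
  J = 23 − 5·131 − 2·18 + 6·87 = -146
Option 3 (D − 32):
  D = 72 − 32 = 40
  V = 18
  G = 87
  J = 23 − 5·40 − 2·18 + 6·87 = 309
Comparing — Option 1: J=-482, Option 2: J=-146, Option 3: J=309. Highest is 309 (Option 3).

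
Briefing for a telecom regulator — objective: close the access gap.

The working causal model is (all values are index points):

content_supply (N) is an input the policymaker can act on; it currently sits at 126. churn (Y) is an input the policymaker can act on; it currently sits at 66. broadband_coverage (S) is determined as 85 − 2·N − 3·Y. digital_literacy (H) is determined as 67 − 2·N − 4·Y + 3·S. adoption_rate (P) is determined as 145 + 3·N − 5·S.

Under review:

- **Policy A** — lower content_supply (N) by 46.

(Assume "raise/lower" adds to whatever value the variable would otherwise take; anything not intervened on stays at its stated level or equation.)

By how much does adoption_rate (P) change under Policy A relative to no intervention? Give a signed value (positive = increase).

Baseline:
  N = 126
  Y = 66
  S = 85 − 2·126 − 3·66 = -365
  P = 145 + 3·126 − 5·(-365) = 2348
Policy A (N − 46):
  N = 126 − 46 = 80
  Y = 66
  S = 85 − 2·80 − 3·66 = -273
  P = 145 + 3·80 − 5·(-273) = 1750
Change in P: 1750 − 2348 = -598

-598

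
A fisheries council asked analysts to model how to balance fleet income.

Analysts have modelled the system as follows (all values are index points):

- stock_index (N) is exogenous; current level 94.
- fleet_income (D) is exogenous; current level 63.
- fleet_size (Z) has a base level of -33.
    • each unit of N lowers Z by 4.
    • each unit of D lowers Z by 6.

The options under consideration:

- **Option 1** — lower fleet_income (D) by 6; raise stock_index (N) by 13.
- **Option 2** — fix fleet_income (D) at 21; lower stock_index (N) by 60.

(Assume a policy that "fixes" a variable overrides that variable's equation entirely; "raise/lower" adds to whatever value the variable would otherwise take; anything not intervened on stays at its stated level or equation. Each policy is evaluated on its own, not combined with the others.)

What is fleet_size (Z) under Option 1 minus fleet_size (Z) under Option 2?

-508

Option 1 (D − 6, N + 13):
  N = 94 + 13 = 107
  D = 63 − 6 = 57
  Z = -33 − 4·107 − 6·57 = -803
Option 2 (D := 21, N − 60):
  N = 94 − 60 = 34
  D = 21
  Z = -33 − 4·34 − 6·21 = -295
Z: -803 − (-295) = -508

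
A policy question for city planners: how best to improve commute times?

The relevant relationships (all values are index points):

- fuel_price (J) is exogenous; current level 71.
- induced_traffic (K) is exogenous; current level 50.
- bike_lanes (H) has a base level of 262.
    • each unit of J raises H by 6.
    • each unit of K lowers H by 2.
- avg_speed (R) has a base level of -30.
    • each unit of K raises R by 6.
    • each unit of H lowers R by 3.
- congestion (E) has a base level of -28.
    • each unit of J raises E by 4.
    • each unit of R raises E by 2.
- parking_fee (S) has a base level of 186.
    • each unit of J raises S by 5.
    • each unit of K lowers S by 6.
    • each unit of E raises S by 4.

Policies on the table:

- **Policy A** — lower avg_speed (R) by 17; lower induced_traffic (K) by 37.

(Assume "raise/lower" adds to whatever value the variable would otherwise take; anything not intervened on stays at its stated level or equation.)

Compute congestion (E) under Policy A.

Policy A (R − 17, K − 37):
  J = 71
  K = 50 − 37 = 13
  H = 262 + 6·71 − 2·13 = 662
  R = -30 + 6·13 − 3·662 (−17 from intervention) = -1955
  E = -28 + 4·71 + 2·(-1955) = -3654

-3654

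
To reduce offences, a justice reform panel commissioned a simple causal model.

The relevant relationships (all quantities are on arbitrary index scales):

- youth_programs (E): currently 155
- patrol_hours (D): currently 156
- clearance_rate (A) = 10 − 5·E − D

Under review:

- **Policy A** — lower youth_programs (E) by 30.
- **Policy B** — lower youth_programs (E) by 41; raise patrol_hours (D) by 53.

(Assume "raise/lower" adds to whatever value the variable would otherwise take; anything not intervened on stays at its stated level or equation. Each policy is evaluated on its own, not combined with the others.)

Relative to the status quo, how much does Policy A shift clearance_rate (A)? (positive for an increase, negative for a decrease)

Baseline:
  E = 155
  D = 156
  A = 10 − 5·155 − 156 = -921
Policy A (E − 30):
  E = 155 − 30 = 125
  D = 156
  A = 10 − 5·125 − 156 = -771
Change in A: -771 − (-921) = 150

150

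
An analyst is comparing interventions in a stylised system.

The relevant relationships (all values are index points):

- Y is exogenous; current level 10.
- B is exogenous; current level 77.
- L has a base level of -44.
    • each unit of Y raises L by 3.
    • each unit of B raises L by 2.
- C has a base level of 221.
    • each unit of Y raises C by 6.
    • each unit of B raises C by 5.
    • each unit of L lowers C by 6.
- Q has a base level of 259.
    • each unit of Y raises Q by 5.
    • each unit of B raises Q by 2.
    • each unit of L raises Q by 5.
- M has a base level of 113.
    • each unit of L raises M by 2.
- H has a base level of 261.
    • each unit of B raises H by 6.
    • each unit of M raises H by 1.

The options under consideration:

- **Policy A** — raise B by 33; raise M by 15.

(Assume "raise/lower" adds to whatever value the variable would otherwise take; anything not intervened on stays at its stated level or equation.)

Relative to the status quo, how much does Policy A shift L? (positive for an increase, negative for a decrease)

66

Baseline:
  Y = 10
  B = 77
  L = -44 + 3·10 + 2·77 = 140
Policy A (B + 33, M + 15):
  Y = 10
  B = 77 + 33 = 110
  L = -44 + 3·10 + 2·110 = 206
Change in L: 206 − 140 = 66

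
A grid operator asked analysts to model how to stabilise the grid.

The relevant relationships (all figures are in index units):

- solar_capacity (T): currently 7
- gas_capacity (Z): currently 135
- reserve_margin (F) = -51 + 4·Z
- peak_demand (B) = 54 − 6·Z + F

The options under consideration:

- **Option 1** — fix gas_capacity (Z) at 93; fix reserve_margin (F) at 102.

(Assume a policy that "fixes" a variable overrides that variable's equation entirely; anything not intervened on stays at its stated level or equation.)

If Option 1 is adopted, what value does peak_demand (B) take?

Option 1 (Z := 93, F := 102):
  Z = 93
  F = 102
  B = 54 − 6·93 + 102 = -402

-402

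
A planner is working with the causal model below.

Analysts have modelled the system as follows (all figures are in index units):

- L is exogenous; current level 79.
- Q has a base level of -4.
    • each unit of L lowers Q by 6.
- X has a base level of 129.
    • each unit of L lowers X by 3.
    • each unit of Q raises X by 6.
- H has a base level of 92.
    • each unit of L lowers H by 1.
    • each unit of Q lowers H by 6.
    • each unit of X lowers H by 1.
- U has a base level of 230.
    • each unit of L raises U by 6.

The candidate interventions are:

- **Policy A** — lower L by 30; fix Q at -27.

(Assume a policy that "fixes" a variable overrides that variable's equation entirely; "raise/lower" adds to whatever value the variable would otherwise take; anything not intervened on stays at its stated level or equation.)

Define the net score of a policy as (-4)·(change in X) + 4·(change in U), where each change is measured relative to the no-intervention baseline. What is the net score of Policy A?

Baseline:
  L = 79
  Q = -4 − 6·79 = -478
  X = 129 − 3·79 + 6·(-478) = -2976
  U = 230 + 6·79 = 704
Policy A (L − 30, Q := -27):
  L = 79 − 30 = 49
  Q = -27
  X = 129 − 3·49 + 6·(-27) = -180
  U = 230 + 6·49 = 524
ΔX = -180 − (-2976) = 2796; ΔU = 524 − 704 = -180
Score = (-4)·2796 + 4·(-180) = -11904

-11904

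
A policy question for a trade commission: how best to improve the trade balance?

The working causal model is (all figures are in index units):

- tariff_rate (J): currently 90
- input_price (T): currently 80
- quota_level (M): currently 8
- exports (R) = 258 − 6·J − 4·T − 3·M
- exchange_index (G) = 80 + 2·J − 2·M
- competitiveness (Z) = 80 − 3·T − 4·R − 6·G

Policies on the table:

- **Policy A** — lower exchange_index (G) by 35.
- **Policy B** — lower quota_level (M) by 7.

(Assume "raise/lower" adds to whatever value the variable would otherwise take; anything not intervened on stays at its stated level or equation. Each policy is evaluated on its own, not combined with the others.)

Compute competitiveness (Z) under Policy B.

Policy B (M − 7):
  J = 90
  T = 80
  M = 8 − 7 = 1
  R = 258 − 6·90 − 4·80 − 3·1 = -605
  G = 80 + 2·90 − 2·1 = 258
  Z = 80 − 3·80 − 4·(-605) − 6·258 = 712

712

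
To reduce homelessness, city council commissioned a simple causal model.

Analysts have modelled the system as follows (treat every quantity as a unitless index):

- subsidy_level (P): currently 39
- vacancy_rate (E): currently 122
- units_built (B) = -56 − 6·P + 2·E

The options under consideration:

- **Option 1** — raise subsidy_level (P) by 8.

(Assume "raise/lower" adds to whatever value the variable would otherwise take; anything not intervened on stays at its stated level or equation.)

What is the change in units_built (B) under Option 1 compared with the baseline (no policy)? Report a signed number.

Baseline:
  P = 39
  E = 122
  B = -56 − 6·39 + 2·122 = -46
Option 1 (P + 8):
  P = 39 + 8 = 47
  E = 122
  B = -56 − 6·47 + 2·122 = -94
Change in B: -94 − (-46) = -48

-48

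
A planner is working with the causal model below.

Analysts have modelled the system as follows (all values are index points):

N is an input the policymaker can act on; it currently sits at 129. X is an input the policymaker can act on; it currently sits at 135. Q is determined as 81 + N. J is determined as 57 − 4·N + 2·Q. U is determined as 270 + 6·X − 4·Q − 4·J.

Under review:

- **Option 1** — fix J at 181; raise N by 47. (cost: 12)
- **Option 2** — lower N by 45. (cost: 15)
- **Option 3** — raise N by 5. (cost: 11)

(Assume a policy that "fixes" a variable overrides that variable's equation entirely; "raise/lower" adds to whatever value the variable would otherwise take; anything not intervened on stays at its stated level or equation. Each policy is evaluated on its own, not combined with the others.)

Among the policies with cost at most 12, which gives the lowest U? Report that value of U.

-672

Option 1 (J := 181, N + 47):
  N = 129 + 47 = 176
  X = 135
  Q = 81 + 176 = 257
  J = 181
  U = 270 + 6·135 − 4·257 − 4·181 = -672
Option 3 (N + 5):
  N = 129 + 5 = 134
  X = 135
  Q = 81 + 134 = 215
  J = 57 − 4·134 + 2·215 = -49
  U = 270 + 6·135 − 4·215 − 4·(-49) = 416
Comparing — Option 1: U=-672, Option 3: U=416. Lowest is -672 (Option 1).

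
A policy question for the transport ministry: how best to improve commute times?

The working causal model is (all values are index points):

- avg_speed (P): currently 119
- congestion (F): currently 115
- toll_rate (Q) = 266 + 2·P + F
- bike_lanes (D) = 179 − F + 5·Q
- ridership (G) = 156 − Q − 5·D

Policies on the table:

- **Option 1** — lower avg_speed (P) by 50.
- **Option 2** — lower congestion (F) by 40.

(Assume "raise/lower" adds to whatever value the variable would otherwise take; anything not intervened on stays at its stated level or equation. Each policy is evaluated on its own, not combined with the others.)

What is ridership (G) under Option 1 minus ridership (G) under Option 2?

1760

Option 1 (P − 50):
  P = 119 − 50 = 69
  F = 115
  Q = 266 + 2·69 + 115 = 519
  D = 179 − 115 + 5·519 = 2659
  G = 156 − 519 − 5·2659 = -13658
Option 2 (F − 40):
  P = 119
  F = 115 − 40 = 75
  Q = 266 + 2·119 + 75 = 579
  D = 179 − 75 + 5·579 = 2999
  G = 156 − 579 − 5·2999 = -15418
G: -13658 − (-15418) = 1760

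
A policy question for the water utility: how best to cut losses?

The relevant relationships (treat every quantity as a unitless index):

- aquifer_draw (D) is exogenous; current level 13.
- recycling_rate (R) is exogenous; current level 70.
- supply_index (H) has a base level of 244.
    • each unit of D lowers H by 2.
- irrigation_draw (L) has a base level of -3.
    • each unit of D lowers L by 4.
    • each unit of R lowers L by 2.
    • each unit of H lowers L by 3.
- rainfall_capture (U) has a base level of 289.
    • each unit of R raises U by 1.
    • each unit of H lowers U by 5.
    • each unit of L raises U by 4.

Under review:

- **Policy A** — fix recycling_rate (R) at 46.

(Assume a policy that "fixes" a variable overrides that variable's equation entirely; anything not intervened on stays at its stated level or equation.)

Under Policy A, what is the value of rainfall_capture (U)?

Policy A (R := 46):
  D = 13
  R = 46
  H = 244 − 2·13 = 218
  L = -3 − 4·13 − 2·46 − 3·218 = -801
  U = 289 + 46 − 5·218 + 4·(-801) = -3959

-3959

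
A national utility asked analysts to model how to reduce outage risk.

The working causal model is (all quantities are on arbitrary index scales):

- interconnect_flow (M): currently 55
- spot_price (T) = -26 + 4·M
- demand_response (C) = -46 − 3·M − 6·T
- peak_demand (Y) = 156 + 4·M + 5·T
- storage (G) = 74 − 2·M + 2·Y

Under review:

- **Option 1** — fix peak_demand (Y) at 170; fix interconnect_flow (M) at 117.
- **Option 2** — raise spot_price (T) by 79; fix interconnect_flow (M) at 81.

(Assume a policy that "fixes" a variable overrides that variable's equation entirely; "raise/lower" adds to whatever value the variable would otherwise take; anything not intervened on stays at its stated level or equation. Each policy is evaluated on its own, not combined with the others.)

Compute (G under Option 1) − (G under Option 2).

-4462

Option 1 (Y := 170, M := 117):
  M = 117
  T = -26 + 4·117 = 442
  Y = 170
  G = 74 − 2·117 + 2·170 = 180
Option 2 (T + 79, M := 81):
  M = 81
  T = -26 + 4·81 (+79 from intervention) = 377
  Y = 156 + 4·81 + 5·377 = 2365
  G = 74 − 2·81 + 2·2365 = 4642
G: 180 − 4642 = -4462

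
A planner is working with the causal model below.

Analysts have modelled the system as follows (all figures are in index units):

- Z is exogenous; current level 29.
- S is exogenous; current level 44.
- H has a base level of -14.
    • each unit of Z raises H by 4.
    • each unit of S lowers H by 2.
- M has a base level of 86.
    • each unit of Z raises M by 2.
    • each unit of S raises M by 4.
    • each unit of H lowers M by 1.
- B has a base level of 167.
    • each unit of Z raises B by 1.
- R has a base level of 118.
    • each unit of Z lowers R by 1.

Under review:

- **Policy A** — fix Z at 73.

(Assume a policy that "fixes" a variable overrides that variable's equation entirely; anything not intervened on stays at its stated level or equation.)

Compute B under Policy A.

240

Policy A (Z := 73):
  Z = 73
  B = 167 + 73 = 240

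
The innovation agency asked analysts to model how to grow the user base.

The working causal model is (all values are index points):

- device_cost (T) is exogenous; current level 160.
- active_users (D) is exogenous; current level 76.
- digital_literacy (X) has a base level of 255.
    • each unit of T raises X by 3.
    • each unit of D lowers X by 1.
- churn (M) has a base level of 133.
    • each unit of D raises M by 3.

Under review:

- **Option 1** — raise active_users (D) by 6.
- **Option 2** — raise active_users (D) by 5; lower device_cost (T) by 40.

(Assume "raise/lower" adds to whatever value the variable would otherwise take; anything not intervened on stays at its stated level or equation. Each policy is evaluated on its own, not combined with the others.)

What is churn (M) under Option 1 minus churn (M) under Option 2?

Option 1 (D + 6):
  D = 76 + 6 = 82
  M = 133 + 3·82 = 379
Option 2 (D + 5, T − 40):
  D = 76 + 5 = 81
  M = 133 + 3·81 = 376
M: 379 − 376 = 3

3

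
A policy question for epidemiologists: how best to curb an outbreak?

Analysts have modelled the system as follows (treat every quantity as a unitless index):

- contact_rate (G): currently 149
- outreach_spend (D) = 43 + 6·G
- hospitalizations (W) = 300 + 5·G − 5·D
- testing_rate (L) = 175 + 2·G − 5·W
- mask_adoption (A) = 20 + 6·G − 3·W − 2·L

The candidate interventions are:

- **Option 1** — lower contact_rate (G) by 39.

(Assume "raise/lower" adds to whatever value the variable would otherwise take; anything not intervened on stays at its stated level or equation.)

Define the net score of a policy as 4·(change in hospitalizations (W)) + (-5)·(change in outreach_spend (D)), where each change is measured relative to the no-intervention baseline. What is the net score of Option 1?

Baseline:
  G = 149
  D = 43 + 6·149 = 937
  W = 300 + 5·149 − 5·937 = -3640
Option 1 (G − 39):
  G = 149 − 39 = 110
  D = 43 + 6·110 = 703
  W = 300 + 5·110 − 5·703 = -2665
ΔW = -2665 − (-3640) = 975; ΔD = 703 − 937 = -234
Score = 4·975 + (-5)·(-234) = 5070

5070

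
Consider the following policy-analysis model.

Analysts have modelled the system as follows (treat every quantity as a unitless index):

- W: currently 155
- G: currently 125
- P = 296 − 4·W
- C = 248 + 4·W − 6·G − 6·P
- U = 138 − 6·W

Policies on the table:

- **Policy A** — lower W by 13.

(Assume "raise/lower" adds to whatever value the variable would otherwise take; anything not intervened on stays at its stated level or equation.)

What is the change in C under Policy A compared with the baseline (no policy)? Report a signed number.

-364

Baseline:
  W = 155
  G = 125
  P = 296 − 4·155 = -324
  C = 248 + 4·155 − 6·125 − 6·(-324) = 2062
Policy A (W − 13):
  W = 155 − 13 = 142
  G = 125
  P = 296 − 4·142 = -272
  C = 248 + 4·142 − 6·125 − 6·(-272) = 1698
Change in C: 1698 − 2062 = -364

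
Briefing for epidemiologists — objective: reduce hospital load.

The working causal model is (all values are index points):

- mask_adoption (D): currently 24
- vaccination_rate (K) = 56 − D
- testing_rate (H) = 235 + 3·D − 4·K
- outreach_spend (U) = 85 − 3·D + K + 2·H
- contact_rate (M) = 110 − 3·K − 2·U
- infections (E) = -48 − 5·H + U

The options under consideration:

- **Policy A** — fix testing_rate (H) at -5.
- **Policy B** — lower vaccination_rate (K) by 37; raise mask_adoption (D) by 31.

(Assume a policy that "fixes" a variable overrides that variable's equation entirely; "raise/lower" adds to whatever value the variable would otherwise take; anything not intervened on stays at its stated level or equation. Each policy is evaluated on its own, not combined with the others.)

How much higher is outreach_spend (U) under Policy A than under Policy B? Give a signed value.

-937

Policy A (H := -5):
  D = 24
  K = 56 − 24 = 32
  H = -5
  U = 85 − 3·24 + 32 + 2·(-5) = 35
Policy B (K − 37, D + 31):
  D = 24 + 31 = 55
  K = 56 − 55 (−37 from intervention) = -36
  H = 235 + 3·55 − 4·(-36) = 544
  U = 85 − 3·55 + (-36) + 2·544 = 972
U: 35 − 972 = -937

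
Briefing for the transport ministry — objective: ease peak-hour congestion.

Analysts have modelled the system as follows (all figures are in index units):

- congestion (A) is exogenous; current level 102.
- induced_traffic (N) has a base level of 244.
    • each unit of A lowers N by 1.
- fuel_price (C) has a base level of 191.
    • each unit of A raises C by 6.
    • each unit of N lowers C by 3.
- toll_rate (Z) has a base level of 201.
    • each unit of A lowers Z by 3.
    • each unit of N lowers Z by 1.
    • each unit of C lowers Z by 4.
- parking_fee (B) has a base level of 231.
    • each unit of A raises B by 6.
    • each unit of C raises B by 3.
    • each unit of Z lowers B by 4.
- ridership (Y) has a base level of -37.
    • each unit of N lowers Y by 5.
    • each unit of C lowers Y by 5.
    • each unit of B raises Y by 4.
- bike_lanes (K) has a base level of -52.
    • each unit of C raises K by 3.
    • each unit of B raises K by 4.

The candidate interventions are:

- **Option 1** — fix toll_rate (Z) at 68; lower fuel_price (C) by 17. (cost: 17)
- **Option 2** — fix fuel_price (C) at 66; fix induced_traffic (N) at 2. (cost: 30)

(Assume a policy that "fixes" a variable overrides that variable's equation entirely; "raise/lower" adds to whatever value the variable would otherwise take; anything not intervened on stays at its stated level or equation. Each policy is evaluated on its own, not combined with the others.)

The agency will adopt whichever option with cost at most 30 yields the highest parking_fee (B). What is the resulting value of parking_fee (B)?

2525

Option 1 (Z := 68, C − 17):
  A = 102
  N = 244 − 102 = 142
  C = 191 + 6·102 − 3·142 (−17 from intervention) = 360
  Z = 68
  B = 231 + 6·102 + 3·360 − 4·68 = 1651
Option 2 (C := 66, N := 2):
  A = 102
  N = 2
  C = 66
  Z = 201 − 3·102 − 2 − 4·66 = -371
  B = 231 + 6·102 + 3·66 − 4·(-371) = 2525
Comparing — Option 1: B=1651, Option 2: B=2525. Highest is 2525 (Option 2).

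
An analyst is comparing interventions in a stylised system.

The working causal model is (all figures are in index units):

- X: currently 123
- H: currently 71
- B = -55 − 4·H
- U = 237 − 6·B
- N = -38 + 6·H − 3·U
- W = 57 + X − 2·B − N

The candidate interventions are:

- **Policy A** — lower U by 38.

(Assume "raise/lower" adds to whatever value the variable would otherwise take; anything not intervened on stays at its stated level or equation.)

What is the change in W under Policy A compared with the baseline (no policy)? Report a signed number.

-114

Baseline:
  X = 123
  H = 71
  B = -55 − 4·71 = -339
  U = 237 − 6·(-339) = 2271
  N = -38 + 6·71 − 3·2271 = -6425
  W = 57 + 123 − 2·(-339) − (-6425) = 7283
Policy A (U − 38):
  X = 123
  H = 71
  B = -55 − 4·71 = -339
  U = 237 − 6·(-339) (−38 from intervention) = 2233
  N = -38 + 6·71 − 3·2233 = -6311
  W = 57 + 123 − 2·(-339) − (-6311) = 7169
Change in W: 7169 − 7283 = -114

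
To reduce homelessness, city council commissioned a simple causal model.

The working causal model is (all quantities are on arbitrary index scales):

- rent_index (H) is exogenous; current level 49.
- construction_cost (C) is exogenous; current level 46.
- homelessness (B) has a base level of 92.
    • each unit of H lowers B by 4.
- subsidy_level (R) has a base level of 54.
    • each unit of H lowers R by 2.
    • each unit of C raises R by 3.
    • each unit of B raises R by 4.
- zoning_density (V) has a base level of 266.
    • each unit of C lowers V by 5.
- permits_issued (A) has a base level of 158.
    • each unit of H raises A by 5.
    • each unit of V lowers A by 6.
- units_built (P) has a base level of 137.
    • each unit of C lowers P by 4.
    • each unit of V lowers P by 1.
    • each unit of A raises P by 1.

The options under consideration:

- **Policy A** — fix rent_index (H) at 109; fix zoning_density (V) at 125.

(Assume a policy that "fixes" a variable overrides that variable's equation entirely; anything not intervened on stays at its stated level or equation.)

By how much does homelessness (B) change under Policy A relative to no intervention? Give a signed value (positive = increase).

-240

Baseline:
  H = 49
  B = 92 − 4·49 = -104
Policy A (H := 109, V := 125):
  H = 109
  B = 92 − 4·109 = -344
Change in B: -344 − (-104) = -240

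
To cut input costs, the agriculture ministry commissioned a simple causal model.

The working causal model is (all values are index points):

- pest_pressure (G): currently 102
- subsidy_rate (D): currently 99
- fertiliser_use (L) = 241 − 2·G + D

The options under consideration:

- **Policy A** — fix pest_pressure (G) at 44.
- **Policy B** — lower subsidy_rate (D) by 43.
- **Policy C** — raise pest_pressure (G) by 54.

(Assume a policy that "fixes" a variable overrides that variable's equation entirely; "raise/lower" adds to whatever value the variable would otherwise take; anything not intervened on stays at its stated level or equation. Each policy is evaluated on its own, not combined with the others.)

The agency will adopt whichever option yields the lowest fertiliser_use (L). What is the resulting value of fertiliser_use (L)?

Policy A (G := 44):
  G = 44
  D = 99
  L = 241 − 2·44 + 99 = 252
Policy B (D − 43):
  G = 102
  D = 99 − 43 = 56
  L = 241 − 2·102 + 56 = 93
Policy C (G + 54):
  G = 102 + 54 = 156
  D = 99
  L = 241 − 2·156 + 99 = 28
Comparing — Policy A: L=252, Policy B: L=93, Policy C: L=28. Lowest is 28 (Policy C).

28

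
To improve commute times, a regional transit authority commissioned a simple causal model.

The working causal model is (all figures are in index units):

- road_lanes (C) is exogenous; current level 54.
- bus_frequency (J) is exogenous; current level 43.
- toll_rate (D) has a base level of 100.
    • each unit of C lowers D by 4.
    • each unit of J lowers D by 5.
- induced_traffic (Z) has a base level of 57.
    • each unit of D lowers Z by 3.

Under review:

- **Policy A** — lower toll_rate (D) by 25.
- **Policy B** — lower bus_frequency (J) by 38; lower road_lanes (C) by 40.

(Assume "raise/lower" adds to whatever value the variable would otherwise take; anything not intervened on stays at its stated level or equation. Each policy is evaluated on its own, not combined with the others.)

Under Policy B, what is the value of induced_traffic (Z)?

Policy B (J − 38, C − 40):
  C = 54 − 40 = 14
  J = 43 − 38 = 5
  D = 100 − 4·14 − 5·5 = 19
  Z = 57 − 3·19 = 0

0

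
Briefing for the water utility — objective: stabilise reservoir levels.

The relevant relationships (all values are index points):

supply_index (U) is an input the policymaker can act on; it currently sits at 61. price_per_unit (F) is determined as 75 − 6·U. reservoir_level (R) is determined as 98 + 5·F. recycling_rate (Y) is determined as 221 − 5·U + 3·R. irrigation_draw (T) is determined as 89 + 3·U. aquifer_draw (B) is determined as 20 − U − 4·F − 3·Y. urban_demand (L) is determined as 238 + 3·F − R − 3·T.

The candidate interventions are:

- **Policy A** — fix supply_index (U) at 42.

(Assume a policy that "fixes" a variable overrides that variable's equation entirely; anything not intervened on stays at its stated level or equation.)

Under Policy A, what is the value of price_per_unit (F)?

-177

Policy A (U := 42):
  U = 42
  F = 75 − 6·42 = -177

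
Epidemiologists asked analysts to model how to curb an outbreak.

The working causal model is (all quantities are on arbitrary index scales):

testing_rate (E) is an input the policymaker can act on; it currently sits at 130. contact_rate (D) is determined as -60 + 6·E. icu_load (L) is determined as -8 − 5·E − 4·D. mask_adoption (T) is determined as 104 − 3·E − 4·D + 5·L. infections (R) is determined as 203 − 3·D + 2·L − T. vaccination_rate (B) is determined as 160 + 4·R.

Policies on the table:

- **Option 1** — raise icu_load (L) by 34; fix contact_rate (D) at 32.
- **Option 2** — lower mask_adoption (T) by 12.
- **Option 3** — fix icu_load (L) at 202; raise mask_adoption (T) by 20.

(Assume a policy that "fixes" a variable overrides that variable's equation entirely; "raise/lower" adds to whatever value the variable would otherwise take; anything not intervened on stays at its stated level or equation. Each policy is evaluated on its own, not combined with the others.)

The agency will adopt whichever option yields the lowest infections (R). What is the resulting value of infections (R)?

583

Option 1 (L + 34, D := 32):
  E = 130
  D = 32
  L = -8 − 5·130 − 4·32 (+34 from intervention) = -752
  T = 104 − 3·130 − 4·32 + 5·(-752) = -4174
  R = 203 − 3·32 + 2·(-752) − (-4174) = 2777
Option 2 (T − 12):
  E = 130
  D = -60 + 6·130 = 720
  L = -8 − 5·130 − 4·720 = -3538
  T = 104 − 3·130 − 4·720 + 5·(-3538) (−12 from intervention) = -20868
  R = 203 − 3·720 + 2·(-3538) − (-20868) = 11835
Option 3 (L := 202, T + 20):
  E = 130
  D = -60 + 6·130 = 720
  L = 202
  T = 104 − 3·130 − 4·720 + 5·202 (+20 from intervention) = -2136
  R = 203 − 3·720 + 2·202 − (-2136) = 583
Comparing — Option 1: R=2777, Option 2: R=11835, Option 3: R=583. Lowest is 583 (Option 3).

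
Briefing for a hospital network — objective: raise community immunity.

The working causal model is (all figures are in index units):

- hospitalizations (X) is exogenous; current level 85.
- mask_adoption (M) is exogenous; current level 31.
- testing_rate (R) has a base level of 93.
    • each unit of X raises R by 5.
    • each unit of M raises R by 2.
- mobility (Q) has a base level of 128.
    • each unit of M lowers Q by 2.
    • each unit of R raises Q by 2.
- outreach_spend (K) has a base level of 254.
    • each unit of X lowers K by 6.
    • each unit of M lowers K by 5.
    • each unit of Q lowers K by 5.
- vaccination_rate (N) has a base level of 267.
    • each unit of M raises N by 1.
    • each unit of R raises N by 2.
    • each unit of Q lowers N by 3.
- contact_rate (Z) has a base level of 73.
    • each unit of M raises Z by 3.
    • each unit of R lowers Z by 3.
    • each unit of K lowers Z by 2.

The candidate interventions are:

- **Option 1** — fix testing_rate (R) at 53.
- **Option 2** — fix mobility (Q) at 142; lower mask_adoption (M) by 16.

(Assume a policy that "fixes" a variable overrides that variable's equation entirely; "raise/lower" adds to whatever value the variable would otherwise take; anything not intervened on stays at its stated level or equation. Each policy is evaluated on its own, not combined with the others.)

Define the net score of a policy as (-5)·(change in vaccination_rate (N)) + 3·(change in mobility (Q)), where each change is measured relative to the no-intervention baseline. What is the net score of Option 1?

-13702

Baseline:
  X = 85
  M = 31
  R = 93 + 5·85 + 2·31 = 580
  Q = 128 − 2·31 + 2·580 = 1226
  N = 267 + 31 + 2·580 − 3·1226 = -2220
Option 1 (R := 53):
  X = 85
  M = 31
  R = 53
  Q = 128 − 2·31 + 2·53 = 172
  N = 267 + 31 + 2·53 − 3·172 = -112
ΔN = -112 − (-2220) = 2108; ΔQ = 172 − 1226 = -1054
Score = (-5)·2108 + 3·(-1054) = -13702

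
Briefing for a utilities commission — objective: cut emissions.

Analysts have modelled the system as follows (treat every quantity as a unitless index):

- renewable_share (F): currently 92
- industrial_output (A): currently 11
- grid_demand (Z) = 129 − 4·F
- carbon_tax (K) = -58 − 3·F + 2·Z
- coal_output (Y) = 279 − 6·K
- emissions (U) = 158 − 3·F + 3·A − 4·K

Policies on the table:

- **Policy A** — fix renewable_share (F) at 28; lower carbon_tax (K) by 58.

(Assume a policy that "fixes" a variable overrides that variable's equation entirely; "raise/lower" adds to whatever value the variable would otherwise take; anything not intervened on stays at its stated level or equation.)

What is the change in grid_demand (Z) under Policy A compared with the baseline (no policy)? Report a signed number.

256

Baseline:
  F = 92
  Z = 129 − 4·92 = -239
Policy A (F := 28, K − 58):
  F = 28
  Z = 129 − 4·28 = 17
Change in Z: 17 − (-239) = 256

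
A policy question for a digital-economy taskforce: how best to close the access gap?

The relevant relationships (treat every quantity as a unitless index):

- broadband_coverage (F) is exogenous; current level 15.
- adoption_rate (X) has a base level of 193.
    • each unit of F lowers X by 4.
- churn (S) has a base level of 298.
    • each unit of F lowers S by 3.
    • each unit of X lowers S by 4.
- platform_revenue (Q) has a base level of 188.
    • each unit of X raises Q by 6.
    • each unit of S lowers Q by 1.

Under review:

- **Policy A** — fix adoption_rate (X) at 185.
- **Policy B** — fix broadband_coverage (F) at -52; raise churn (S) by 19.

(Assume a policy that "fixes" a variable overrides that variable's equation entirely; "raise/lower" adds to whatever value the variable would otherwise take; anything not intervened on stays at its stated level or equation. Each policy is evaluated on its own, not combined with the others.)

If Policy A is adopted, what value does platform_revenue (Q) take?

Policy A (X := 185):
  F = 15
  X = 185
  S = 298 − 3·15 − 4·185 = -487
  Q = 188 + 6·185 − (-487) = 1785

1785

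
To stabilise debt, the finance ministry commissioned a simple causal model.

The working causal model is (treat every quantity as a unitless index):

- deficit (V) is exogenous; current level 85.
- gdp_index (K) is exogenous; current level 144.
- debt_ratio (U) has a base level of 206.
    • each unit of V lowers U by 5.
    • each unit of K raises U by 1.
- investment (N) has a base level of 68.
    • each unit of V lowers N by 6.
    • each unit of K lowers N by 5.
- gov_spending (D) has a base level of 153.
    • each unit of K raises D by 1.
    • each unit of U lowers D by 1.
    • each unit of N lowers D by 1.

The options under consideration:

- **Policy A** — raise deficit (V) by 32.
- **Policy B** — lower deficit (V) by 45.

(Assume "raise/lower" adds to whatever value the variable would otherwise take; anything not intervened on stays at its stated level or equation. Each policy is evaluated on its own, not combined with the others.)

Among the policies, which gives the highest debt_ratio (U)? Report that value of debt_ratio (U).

Policy A (V + 32):
  V = 85 + 32 = 117
  K = 144
  U = 206 − 5·117 + 144 = -235
Policy B (V − 45):
  V = 85 − 45 = 40
  K = 144
  U = 206 − 5·40 + 144 = 150
Comparing — Policy A: U=-235, Policy B: U=150. Highest is 150 (Policy B).

150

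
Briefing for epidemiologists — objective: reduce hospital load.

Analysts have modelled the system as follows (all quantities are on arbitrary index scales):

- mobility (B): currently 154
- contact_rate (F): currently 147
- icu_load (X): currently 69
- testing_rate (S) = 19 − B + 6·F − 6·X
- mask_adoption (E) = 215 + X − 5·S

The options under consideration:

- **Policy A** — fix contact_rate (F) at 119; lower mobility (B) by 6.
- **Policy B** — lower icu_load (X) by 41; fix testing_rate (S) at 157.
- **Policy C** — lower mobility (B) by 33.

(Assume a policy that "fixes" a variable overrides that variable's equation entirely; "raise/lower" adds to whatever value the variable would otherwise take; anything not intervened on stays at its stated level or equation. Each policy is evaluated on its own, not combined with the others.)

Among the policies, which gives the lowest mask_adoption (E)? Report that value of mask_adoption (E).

Policy A (F := 119, B − 6):
  B = 154 − 6 = 148
  F = 119
  X = 69
  S = 19 − 148 + 6·119 − 6·69 = 171
  E = 215 + 69 − 5·171 = -571
Policy B (X − 41, S := 157):
  B = 154
  F = 147
  X = 69 − 41 = 28
  S = 157
  E = 215 + 28 − 5·157 = -542
Policy C (B − 33):
  B = 154 − 33 = 121
  F = 147
  X = 69
  S = 19 − 121 + 6·147 − 6·69 = 366
  E = 215 + 69 − 5·366 = -1546
Comparing — Policy A: E=-571, Policy B: E=-542, Policy C: E=-1546. Lowest is -1546 (Policy C).

-1546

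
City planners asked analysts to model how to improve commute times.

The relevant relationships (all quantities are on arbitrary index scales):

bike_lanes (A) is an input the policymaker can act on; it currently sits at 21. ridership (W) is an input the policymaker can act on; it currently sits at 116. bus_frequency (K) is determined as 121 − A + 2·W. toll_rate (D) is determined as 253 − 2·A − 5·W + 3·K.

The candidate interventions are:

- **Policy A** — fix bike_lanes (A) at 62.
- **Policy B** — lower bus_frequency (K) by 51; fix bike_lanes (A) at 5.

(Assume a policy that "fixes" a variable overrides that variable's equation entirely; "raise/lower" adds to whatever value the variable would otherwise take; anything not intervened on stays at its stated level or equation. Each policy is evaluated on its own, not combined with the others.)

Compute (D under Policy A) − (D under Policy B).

Policy A (A := 62):
  A = 62
  W = 116
  K = 121 − 62 + 2·116 = 291
  D = 253 − 2·62 − 5·116 + 3·291 = 422
Policy B (K − 51, A := 5):
  A = 5
  W = 116
  K = 121 − 5 + 2·116 (−51 from intervention) = 297
  D = 253 − 2·5 − 5·116 + 3·297 = 554
D: 422 − 554 = -132

-132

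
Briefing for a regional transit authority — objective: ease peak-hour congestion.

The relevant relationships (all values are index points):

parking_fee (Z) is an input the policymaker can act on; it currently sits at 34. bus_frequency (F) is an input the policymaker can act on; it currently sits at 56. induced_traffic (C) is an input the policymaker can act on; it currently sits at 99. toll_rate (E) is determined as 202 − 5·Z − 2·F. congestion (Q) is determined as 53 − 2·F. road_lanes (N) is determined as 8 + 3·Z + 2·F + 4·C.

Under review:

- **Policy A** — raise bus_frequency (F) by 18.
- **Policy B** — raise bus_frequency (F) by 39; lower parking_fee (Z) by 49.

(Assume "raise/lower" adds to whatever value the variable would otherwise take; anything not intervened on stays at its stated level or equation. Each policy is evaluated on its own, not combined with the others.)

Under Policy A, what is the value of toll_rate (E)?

Policy A (F + 18):
  Z = 34
  F = 56 + 18 = 74
  E = 202 − 5·34 − 2·74 = -116

-116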